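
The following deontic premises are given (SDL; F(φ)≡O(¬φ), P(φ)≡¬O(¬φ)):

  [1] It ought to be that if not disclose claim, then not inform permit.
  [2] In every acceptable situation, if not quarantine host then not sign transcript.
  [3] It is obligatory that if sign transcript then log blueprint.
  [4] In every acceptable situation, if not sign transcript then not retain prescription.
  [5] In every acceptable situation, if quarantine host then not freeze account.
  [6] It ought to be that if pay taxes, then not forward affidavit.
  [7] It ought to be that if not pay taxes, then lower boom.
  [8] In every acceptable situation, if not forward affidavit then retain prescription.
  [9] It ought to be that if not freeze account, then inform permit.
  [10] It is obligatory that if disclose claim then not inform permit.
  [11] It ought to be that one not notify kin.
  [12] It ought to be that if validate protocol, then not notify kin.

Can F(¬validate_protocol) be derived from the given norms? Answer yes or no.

Premise 12 is O(validate_protocol → ¬notify_kin); even if O(¬notify_kin) held, inferring O(validate_protocol) would be affirming the consequent — invalid.
No other premise forces O(validate_protocol). An ideal world satisfying every premise can still have ¬validate_protocol true, so F(¬validate_protocol) is not derivable.

No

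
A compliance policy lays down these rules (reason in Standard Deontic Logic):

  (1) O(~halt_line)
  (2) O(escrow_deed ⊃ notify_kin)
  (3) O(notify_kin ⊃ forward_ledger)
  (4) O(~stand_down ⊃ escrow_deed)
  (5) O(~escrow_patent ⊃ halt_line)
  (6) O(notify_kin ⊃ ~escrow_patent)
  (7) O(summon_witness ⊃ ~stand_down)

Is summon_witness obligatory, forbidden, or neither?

Premise 1 gives O(~halt_line).
The contrapositive of premise 5 (O(~escrow_patent ⊃ halt_line)) is O(~halt_line ⊃ escrow_patent), and O(~halt_line) is already established, so O(escrow_patent).
Premise 6, O(notify_kin ⊃ ~escrow_patent), contraposes to O(escrow_patent ⊃ ~notify_kin); with O(escrow_patent) we get O(~notify_kin).
Premise 2, O(escrow_deed ⊃ notify_kin), contraposes to O(~notify_kin ⊃ ~escrow_deed); with O(~notify_kin) we get O(~escrow_deed).
Premise 4, O(~stand_down ⊃ escrow_deed), contraposes to O(~escrow_deed ⊃ stand_down); with O(~escrow_deed) we get O(stand_down).
Premise 7, O(summon_witness ⊃ ~stand_down), contraposes to O(stand_down ⊃ ~summon_witness); with O(stand_down) we get O(~summon_witness).
Premise 3 does not contribute to this derivation.
Thus O(~summon_witness), which is F(summon_witness): summon_witness is forbidden.

Forbidden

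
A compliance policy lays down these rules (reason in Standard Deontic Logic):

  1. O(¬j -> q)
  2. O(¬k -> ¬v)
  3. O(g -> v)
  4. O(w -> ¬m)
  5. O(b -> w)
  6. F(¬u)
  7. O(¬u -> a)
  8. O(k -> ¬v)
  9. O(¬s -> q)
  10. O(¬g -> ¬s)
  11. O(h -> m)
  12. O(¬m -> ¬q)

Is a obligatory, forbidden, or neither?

Neither

Premise 7 is O(¬u -> a), but O(¬u) is not derivable from the premises, so it does not yield O(a).
No premise or chain of K-axiom applications forces O(a), and none forces O(¬a). So a is neither obligatory nor forbidden under these norms.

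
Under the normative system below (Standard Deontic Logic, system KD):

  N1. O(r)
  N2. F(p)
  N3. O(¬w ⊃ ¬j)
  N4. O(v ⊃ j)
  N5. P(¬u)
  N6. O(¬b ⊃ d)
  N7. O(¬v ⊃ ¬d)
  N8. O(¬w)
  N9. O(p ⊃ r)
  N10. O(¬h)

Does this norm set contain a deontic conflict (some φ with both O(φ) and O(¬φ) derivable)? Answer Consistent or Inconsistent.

Consistent

Premise 9 is O(p ⊃ r); even if O(r) held, inferring O(p) would be affirming the consequent — invalid.
So O(p) is not derivable, and the apparent clash with O(¬p) does not arise.
A world satisfying every obligation exists (e.g. b=true, d=false, h=false, j=false, p=false, r=true, u=false, v=false, w=false); no atom is both obligatory and forbidden, so the set is consistent.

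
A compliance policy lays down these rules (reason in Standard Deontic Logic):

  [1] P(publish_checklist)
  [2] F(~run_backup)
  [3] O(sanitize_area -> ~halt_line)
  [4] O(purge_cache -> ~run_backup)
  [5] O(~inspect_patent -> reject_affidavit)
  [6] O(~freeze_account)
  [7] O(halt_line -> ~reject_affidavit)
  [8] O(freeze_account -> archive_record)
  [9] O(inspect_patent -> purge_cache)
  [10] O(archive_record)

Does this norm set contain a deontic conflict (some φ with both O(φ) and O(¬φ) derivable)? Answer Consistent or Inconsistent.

Consistent

Premise 8 is O(freeze_account -> archive_record); even if O(archive_record) held, inferring O(freeze_account) would be affirming the consequent — invalid.
So O(freeze_account) is not derivable, and the apparent clash with O(~freeze_account) does not arise.
A world satisfying every obligation exists (e.g. archive_record=true, freeze_account=false, halt_line=false, inspect_patent=false, publish_checklist=false, purge_cache=false, reject_affidavit=true, run_backup=true, sanitize_area=false); no atom is both obligatory and forbidden, so the set is consistent.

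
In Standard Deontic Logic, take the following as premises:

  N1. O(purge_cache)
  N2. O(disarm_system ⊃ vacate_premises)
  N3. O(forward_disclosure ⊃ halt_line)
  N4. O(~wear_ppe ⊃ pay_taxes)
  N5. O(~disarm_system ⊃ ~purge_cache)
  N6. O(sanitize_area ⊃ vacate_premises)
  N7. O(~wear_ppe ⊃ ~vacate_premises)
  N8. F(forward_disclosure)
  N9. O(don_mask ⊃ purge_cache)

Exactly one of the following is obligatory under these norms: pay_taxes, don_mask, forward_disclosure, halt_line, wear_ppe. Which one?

wear_ppe

Premise 1 gives O(purge_cache).
Premise 5 is O(~disarm_system ⊃ ~purge_cache); contrapositively O(purge_cache ⊃ disarm_system). Since O(purge_cache) holds, K gives O(disarm_system).
Applying K to premise 2 (O(disarm_system ⊃ vacate_premises)) and O(disarm_system) yields O(vacate_premises).
The contrapositive of premise 7 (O(~wear_ppe ⊃ ~vacate_premises)) is O(vacate_premises ⊃ wear_ppe), and O(vacate_premises) is already established, so O(wear_ppe).
So O(wear_ppe) holds — wear_ppe is obligatory. None of the other listed options is made obligatory by any chain of premises.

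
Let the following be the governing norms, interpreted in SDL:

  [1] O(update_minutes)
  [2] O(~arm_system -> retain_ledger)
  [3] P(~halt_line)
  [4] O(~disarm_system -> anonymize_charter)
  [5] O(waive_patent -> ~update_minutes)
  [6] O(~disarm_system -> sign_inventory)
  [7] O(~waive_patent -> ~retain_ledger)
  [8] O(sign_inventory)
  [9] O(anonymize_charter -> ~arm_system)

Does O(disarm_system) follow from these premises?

Yes

Premise 1 states O(update_minutes) outright.
The contrapositive of premise 5 (O(waive_patent -> ~update_minutes)) is O(update_minutes -> ~waive_patent), and O(update_minutes) is already established, so O(~waive_patent).
With premise 7, O(~waive_patent -> ~retain_ledger), the K-axiom yields O(~retain_ledger).
Premise 2 is O(~arm_system -> retain_ledger); contrapositively O(~retain_ledger -> arm_system). Since O(~retain_ledger) holds, K gives O(arm_system).
Premise 9 is O(anonymize_charter -> ~arm_system); contrapositively O(arm_system -> ~anonymize_charter). Since O(arm_system) holds, K gives O(~anonymize_charter).
Premise 4 is O(~disarm_system -> anonymize_charter); contrapositively O(~anonymize_charter -> disarm_system). Since O(~anonymize_charter) holds, K gives O(disarm_system).
Premises 3, 6, 8 do not contribute to this derivation.
So O(disarm_system) follows.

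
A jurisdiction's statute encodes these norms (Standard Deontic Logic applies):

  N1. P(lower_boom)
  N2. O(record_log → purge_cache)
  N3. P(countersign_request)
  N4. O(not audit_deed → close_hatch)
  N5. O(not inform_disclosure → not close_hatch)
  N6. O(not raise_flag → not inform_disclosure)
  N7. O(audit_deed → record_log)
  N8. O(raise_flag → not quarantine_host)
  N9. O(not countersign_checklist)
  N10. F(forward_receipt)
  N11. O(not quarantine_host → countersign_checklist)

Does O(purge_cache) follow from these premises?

Yes

Premise 9 gives O(not countersign_checklist).
Premise 11 is O(not quarantine_host → countersign_checklist); contrapositively O(not countersign_checklist → quarantine_host). Since O(not countersign_checklist) holds, K gives O(quarantine_host).
Premise 8 is O(raise_flag → not quarantine_host); contrapositively O(quarantine_host → not raise_flag). Since O(quarantine_host) holds, K gives O(not raise_flag).
Applying K to premise 6 (O(not raise_flag → not inform_disclosure)) and O(not raise_flag) yields O(not inform_disclosure).
Applying K to premise 5 (O(not inform_disclosure → not close_hatch)) and O(not inform_disclosure) yields O(not close_hatch).
The contrapositive of premise 4 (O(not audit_deed → close_hatch)) is O(not close_hatch → audit_deed), and O(not close_hatch) is already established, so O(audit_deed).
Premise 7 is O(audit_deed → record_log); since O(audit_deed), deontic closure gives O(record_log).
From O(record_log) and premise 2, O(record_log → purge_cache), we obtain O(purge_cache).
Premises 1, 3, 10 do not contribute to this derivation.
So O(purge_cache) follows.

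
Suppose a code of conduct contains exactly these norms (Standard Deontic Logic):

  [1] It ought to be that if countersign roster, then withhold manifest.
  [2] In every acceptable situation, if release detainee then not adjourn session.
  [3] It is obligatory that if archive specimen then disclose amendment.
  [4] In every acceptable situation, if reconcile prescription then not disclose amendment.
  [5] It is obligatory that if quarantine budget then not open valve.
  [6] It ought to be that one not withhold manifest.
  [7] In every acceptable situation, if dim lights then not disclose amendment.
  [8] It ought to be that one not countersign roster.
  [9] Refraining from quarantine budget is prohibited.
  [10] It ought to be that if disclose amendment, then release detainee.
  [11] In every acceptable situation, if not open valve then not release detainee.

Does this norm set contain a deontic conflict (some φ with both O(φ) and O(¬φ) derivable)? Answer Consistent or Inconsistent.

Premise 1 is O(countersign_roster → withhold_manifest), but O(countersign_roster) is not derivable from the premises, so it does not yield O(withhold_manifest).
So O(withhold_manifest) is not derivable, and the apparent clash with O(¬withhold_manifest) does not arise.
A world satisfying every obligation exists (e.g. adjourn_session=false, archive_specimen=false, countersign_roster=false, dim_lights=false, disclose_amendment=false, open_valve=false, quarantine_budget=true, reconcile_prescription=false, release_detainee=false, withhold_manifest=false); no atom is both obligatory and forbidden, so the set is consistent.

Consistent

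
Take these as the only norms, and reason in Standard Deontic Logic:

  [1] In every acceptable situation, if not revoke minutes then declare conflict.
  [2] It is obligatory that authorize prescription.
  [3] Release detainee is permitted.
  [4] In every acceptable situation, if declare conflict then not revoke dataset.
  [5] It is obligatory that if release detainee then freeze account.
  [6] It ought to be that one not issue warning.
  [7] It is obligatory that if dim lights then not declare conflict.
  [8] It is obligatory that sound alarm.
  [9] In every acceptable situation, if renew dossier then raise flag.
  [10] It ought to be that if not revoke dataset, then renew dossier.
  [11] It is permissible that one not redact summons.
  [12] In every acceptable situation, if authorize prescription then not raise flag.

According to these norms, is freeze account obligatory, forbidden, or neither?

Neither

Premise 5 is O(release_detainee → freeze_account), but O(release_detainee) is not derivable from the premises (the permission P(release_detainee) asserts only ¬O(¬release_detainee), not O(release_detainee)), so it does not yield O(freeze_account).
No premise or chain of K-axiom applications forces O(freeze_account), and none forces O(¬freeze_account). So freeze_account is neither obligatory nor forbidden under these norms.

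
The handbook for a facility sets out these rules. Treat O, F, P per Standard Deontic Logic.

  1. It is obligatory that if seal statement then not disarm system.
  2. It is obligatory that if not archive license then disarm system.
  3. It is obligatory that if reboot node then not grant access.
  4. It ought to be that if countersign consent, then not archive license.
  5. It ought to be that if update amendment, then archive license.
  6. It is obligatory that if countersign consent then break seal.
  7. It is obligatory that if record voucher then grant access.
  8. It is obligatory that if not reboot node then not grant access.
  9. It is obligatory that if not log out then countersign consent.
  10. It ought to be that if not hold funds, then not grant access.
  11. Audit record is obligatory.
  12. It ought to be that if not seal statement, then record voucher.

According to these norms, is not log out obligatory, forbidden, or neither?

Forbidden

Premises 8 and 3 cover both cases: O(¬reboot_node → ¬grant_access) and O(reboot_node → ¬grant_access). Since ¬reboot_node ∨ reboot_node is a tautology, O(¬grant_access) follows.
Premise 7, O(record_voucher → grant_access), contraposes to O(¬grant_access → ¬record_voucher); with O(¬grant_access) we get O(¬record_voucher).
Premise 12 is O(¬seal_statement → record_voucher); contrapositively O(¬record_voucher → seal_statement). Since O(¬record_voucher) holds, K gives O(seal_statement).
With premise 1, O(seal_statement → ¬disarm_system), the K-axiom yields O(¬disarm_system).
The contrapositive of premise 2 (O(¬archive_license → disarm_system)) is O(¬disarm_system → archive_license), and O(¬disarm_system) is already established, so O(archive_license).
Premise 4 is O(countersign_consent → ¬archive_license); contrapositively O(archive_license → ¬countersign_consent). Since O(archive_license) holds, K gives O(¬countersign_consent).
Premise 9 is O(¬log_out → countersign_consent); contrapositively O(¬countersign_consent → log_out). Since O(¬countersign_consent) holds, K gives O(log_out).
Premises 5, 6, 10, 11 do not contribute to this derivation.
Thus O(log_out), which is F(¬log_out): ¬log_out is forbidden.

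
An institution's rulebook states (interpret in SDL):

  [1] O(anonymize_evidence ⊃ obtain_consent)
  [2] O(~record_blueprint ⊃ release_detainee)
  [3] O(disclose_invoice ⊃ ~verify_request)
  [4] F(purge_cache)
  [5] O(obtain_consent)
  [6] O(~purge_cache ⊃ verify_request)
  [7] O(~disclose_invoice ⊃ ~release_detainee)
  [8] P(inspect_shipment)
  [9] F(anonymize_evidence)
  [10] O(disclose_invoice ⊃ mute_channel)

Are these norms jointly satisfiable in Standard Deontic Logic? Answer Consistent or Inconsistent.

Premise 1 is O(anonymize_evidence ⊃ obtain_consent); even if O(obtain_consent) held, inferring O(anonymize_evidence) would be affirming the consequent — invalid.
So O(anonymize_evidence) is not derivable, and the apparent clash with O(~anonymize_evidence) does not arise.
A world satisfying every obligation exists (e.g. anonymize_evidence=false, disclose_invoice=false, inspect_shipment=false, mute_channel=false, obtain_consent=true, purge_cache=false, record_blueprint=true, release_detainee=false, verify_request=true); no atom is both obligatory and forbidden, so the set is consistent.

Consistent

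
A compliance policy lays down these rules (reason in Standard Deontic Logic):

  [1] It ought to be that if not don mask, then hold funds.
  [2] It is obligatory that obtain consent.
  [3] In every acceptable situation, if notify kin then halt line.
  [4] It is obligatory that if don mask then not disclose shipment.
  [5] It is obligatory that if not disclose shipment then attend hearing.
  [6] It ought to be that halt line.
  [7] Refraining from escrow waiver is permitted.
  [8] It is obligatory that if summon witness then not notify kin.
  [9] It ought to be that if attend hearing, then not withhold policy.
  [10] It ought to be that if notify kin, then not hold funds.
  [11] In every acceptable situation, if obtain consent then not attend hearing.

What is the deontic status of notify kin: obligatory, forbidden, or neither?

Premise 2 states O(obtain_consent) outright.
Applying K to premise 11 (O(obtain_consent → ¬attend_hearing)) and O(obtain_consent) yields O(¬attend_hearing).
The contrapositive of premise 5 (O(¬disclose_shipment → attend_hearing)) is O(¬attend_hearing → disclose_shipment), and O(¬attend_hearing) is already established, so O(disclose_shipment).
Premise 4, O(don_mask → ¬disclose_shipment), contraposes to O(disclose_shipment → ¬don_mask); with O(disclose_shipment) we get O(¬don_mask).
Premise 1 is O(¬don_mask → hold_funds); since O(¬don_mask), deontic closure gives O(hold_funds).
Premise 10 is O(notify_kin → ¬hold_funds); contrapositively O(hold_funds → ¬notify_kin). Since O(hold_funds) holds, K gives O(¬notify_kin).
Premises 3, 6, 7, 8, 9 do not contribute to this derivation.
Thus O(¬notify_kin), which is F(notify_kin): notify_kin is forbidden.

Forbidden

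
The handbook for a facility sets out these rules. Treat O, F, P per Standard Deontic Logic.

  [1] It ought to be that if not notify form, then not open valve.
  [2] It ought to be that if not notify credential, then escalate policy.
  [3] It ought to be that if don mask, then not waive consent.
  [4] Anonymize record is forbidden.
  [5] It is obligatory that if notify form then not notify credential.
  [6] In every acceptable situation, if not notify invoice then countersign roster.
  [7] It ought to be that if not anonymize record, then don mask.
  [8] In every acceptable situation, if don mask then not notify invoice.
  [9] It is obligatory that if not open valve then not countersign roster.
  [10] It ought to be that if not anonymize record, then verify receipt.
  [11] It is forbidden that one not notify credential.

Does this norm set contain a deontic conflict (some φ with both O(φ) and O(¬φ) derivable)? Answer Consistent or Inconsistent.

Inconsistent

F(¬notify_credential) at premise 11 means O(notify_credential).
Premise 5, O(notify_form → ¬notify_credential), contraposes to O(notify_credential → ¬notify_form); with O(notify_credential) we get O(¬notify_form).
With premise 1, O(¬notify_form → ¬open_valve), the K-axiom yields O(¬open_valve).
From O(¬open_valve) and premise 9, O(¬open_valve → ¬countersign_roster), we obtain O(¬countersign_roster).
Premise 6 is O(¬notify_invoice → countersign_roster); contrapositively O(¬countersign_roster → notify_invoice). Since O(¬countersign_roster) holds, K gives O(notify_invoice).
The contrapositive of premise 8 (O(don_mask → ¬notify_invoice)) is O(notify_invoice → ¬don_mask), and O(notify_invoice) is already established, so O(¬don_mask).
Premise 7 is O(¬anonymize_record → don_mask); contrapositively O(¬don_mask → anonymize_record). Since O(¬don_mask) holds, K gives O(anonymize_record).
Yet premise 4 is F(anonymize_record), i.e. O(¬anonymize_record).
We now have both O(anonymize_record) and O(¬anonymize_record) — anonymize_record is simultaneously obligatory and forbidden, violating the D-axiom.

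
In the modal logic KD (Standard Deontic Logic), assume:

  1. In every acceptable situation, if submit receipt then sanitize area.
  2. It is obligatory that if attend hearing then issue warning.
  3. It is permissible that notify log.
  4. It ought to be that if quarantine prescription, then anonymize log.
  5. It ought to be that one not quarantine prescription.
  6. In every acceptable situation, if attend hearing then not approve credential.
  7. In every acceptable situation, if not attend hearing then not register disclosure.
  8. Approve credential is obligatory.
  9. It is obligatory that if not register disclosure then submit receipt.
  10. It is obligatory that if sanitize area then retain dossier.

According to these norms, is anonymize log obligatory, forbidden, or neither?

Premise 4 is O(quarantine_prescription → anonymize_log), but O(quarantine_prescription) is not derivable from the premises, so it does not yield O(anonymize_log).
No premise or chain of K-axiom applications forces O(anonymize_log), and none forces O(¬anonymize_log). So anonymize_log is neither obligatory nor forbidden under these norms.

Neither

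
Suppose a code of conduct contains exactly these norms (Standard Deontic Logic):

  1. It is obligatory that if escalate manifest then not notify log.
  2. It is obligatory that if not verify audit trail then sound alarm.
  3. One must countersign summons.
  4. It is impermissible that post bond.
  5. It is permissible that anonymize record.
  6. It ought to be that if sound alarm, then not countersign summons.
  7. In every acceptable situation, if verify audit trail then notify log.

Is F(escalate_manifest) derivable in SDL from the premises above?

Yes

From premise 3 we have O(countersign_summons).
Premise 6, O(sound_alarm → ¬countersign_summons), contraposes to O(countersign_summons → ¬sound_alarm); with O(countersign_summons) we get O(¬sound_alarm).
Premise 2 is O(¬verify_audit_trail → sound_alarm); contrapositively O(¬sound_alarm → verify_audit_trail). Since O(¬sound_alarm) holds, K gives O(verify_audit_trail).
With premise 7, O(verify_audit_trail → notify_log), the K-axiom yields O(notify_log).
Premise 1 is O(escalate_manifest → ¬notify_log); contrapositively O(notify_log → ¬escalate_manifest). Since O(notify_log) holds, K gives O(¬escalate_manifest).
Premises 4, 5 do not contribute to this derivation.
So O(¬escalate_manifest) holds, i.e. F(escalate_manifest). The claim follows.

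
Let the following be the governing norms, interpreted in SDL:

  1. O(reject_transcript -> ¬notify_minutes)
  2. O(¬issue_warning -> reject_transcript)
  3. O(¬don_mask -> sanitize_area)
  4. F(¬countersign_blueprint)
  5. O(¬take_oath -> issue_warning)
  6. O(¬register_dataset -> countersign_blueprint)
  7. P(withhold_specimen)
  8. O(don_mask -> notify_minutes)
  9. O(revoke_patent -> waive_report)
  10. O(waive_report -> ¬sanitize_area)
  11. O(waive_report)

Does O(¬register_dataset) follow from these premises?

Premise 6 is O(¬register_dataset -> countersign_blueprint); even if O(countersign_blueprint) held, inferring O(¬register_dataset) would be affirming the consequent — invalid.
No other premise forces O(¬register_dataset). An ideal world satisfying every premise can still have ¬register_dataset false, so O(¬register_dataset) is not derivable.

No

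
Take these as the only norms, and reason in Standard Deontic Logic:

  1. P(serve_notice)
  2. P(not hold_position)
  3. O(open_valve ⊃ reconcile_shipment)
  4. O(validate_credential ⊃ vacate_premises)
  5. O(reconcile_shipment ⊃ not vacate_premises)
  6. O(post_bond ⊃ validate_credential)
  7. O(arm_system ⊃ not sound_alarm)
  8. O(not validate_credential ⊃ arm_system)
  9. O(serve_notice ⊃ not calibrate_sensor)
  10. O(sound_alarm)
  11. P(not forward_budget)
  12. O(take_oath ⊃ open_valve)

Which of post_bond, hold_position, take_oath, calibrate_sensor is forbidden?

take_oath

Premise 10 states O(sound_alarm) outright.
Premise 7 is O(arm_system ⊃ not sound_alarm); contrapositively O(sound_alarm ⊃ not arm_system). Since O(sound_alarm) holds, K gives O(not arm_system).
Premise 8 is O(not validate_credential ⊃ arm_system); contrapositively O(not arm_system ⊃ validate_credential). Since O(not arm_system) holds, K gives O(validate_credential).
Premise 4 is O(validate_credential ⊃ vacate_premises); since O(validate_credential), deontic closure gives O(vacate_premises).
Premise 5, O(reconcile_shipment ⊃ not vacate_premises), contraposes to O(vacate_premises ⊃ not reconcile_shipment); with O(vacate_premises) we get O(not reconcile_shipment).
Premise 3 is O(open_valve ⊃ reconcile_shipment); contrapositively O(not reconcile_shipment ⊃ not open_valve). Since O(not reconcile_shipment) holds, K gives O(not open_valve).
The contrapositive of premise 12 (O(take_oath ⊃ open_valve)) is O(not open_valve ⊃ not take_oath), and O(not open_valve) is already established, so O(not take_oath).
So O(not take_oath) holds, i.e. take_oath is forbidden. None of the other listed options is forbidden under the premises.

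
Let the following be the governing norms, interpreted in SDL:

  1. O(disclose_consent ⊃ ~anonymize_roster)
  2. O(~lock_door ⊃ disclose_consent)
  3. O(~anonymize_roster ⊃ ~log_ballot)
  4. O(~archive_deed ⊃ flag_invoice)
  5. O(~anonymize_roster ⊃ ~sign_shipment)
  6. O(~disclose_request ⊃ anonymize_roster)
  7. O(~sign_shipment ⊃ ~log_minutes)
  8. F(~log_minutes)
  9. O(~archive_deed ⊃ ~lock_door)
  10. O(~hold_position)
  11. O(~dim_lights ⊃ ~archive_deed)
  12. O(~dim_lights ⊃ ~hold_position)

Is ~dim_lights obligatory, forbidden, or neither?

Premise 8 is F(~log_minutes), i.e. O(log_minutes).
Premise 7, O(~sign_shipment ⊃ ~log_minutes), contraposes to O(log_minutes ⊃ sign_shipment); with O(log_minutes) we get O(sign_shipment).
Premise 5, O(~anonymize_roster ⊃ ~sign_shipment), contraposes to O(sign_shipment ⊃ anonymize_roster); with O(sign_shipment) we get O(anonymize_roster).
The contrapositive of premise 1 (O(disclose_consent ⊃ ~anonymize_roster)) is O(anonymize_roster ⊃ ~disclose_consent), and O(anonymize_roster) is already established, so O(~disclose_consent).
The contrapositive of premise 2 (O(~lock_door ⊃ disclose_consent)) is O(~disclose_consent ⊃ lock_door), and O(~disclose_consent) is already established, so O(lock_door).
Premise 9 is O(~archive_deed ⊃ ~lock_door); contrapositively O(lock_door ⊃ archive_deed). Since O(lock_door) holds, K gives O(archive_deed).
Premise 11, O(~dim_lights ⊃ ~archive_deed), contraposes to O(archive_deed ⊃ dim_lights); with O(archive_deed) we get O(dim_lights).
Premises 3, 4, 6, 10, 12 do not contribute to this derivation.
Thus O(dim_lights), which is F(~dim_lights): ~dim_lights is forbidden.

Forbidden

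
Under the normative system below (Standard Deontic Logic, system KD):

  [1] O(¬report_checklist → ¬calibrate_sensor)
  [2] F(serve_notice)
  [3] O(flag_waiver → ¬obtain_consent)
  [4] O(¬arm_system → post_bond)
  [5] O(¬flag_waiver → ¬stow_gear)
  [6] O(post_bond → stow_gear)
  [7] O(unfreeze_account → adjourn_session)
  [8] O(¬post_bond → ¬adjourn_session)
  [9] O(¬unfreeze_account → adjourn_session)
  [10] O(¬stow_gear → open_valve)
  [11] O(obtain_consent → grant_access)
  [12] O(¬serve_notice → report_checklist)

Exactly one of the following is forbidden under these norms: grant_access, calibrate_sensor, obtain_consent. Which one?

Premises 9 and 7 cover both cases: O(¬unfreeze_account → adjourn_session) and O(unfreeze_account → adjourn_session). Since ¬unfreeze_account ∨ unfreeze_account is a tautology, O(adjourn_session) follows.
Premise 8, O(¬post_bond → ¬adjourn_session), contraposes to O(adjourn_session → post_bond); with O(adjourn_session) we get O(post_bond).
Premise 6 is O(post_bond → stow_gear); since O(post_bond), deontic closure gives O(stow_gear).
Premise 5 is O(¬flag_waiver → ¬stow_gear); contrapositively O(stow_gear → flag_waiver). Since O(stow_gear) holds, K gives O(flag_waiver).
Applying K to premise 3 (O(flag_waiver → ¬obtain_consent)) and O(flag_waiver) yields O(¬obtain_consent).
So O(¬obtain_consent) holds, i.e. obtain_consent is forbidden. None of the other listed options is forbidden under the premises.

obtain_consent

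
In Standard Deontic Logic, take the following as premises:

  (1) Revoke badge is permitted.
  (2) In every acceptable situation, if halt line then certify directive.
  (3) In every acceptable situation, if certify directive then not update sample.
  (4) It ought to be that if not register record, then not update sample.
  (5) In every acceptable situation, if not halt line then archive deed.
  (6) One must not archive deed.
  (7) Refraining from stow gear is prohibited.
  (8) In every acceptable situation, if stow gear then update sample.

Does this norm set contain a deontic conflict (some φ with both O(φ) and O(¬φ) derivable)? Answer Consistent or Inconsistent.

F(archive_deed) at premise 6 means O(¬archive_deed).
Premise 5, O(¬halt_line → archive_deed), contraposes to O(¬archive_deed → halt_line); with O(¬archive_deed) we get O(halt_line).
Applying K to premise 2 (O(halt_line → certify_directive)) and O(halt_line) yields O(certify_directive).
From O(certify_directive) and premise 3, O(certify_directive → ¬update_sample), we obtain O(¬update_sample).
Premise 8, O(stow_gear → update_sample), contraposes to O(¬update_sample → ¬stow_gear); with O(¬update_sample) we get O(¬stow_gear).
But premise 7, F(¬stow_gear), means O(stow_gear).
We now have both O(¬stow_gear) and O(stow_gear) — stow_gear is simultaneously obligatory and forbidden, violating the D-axiom.

Inconsistent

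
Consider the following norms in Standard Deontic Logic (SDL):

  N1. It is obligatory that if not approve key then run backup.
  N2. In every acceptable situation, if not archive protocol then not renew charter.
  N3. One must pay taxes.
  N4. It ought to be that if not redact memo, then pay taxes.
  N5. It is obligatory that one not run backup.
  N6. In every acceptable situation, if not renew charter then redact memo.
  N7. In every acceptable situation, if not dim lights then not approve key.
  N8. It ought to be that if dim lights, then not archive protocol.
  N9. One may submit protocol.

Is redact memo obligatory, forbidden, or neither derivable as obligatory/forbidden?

Obligatory

Premise 5 gives O(¬run_backup).
The contrapositive of premise 1 (O(¬approve_key → run_backup)) is O(¬run_backup → approve_key), and O(¬run_backup) is already established, so O(approve_key).
Premise 7 is O(¬dim_lights → ¬approve_key); contrapositively O(approve_key → dim_lights). Since O(approve_key) holds, K gives O(dim_lights).
Premise 8 is O(dim_lights → ¬archive_protocol); since O(dim_lights), deontic closure gives O(¬archive_protocol).
Applying K to premise 2 (O(¬archive_protocol → ¬renew_charter)) and O(¬archive_protocol) yields O(¬renew_charter).
From O(¬renew_charter) and premise 6, O(¬renew_charter → redact_memo), we obtain O(redact_memo).
Premises 3, 4, 9 do not contribute to this derivation.
Hence redact_memo is obligatory.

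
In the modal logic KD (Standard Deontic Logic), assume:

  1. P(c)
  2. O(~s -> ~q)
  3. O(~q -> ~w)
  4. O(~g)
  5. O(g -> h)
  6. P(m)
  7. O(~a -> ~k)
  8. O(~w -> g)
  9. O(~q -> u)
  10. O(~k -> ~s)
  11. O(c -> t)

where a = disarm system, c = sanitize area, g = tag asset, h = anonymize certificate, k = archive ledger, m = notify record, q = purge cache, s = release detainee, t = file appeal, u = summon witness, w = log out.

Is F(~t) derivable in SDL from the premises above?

No

Premise 11 is O(c -> t), but O(c) is not derivable from the premises (the permission P(c) asserts only ~O(~c), not O(c)), so it does not yield O(t).
No other premise forces O(t). An ideal world satisfying every premise can still have ~t true, so F(~t) is not derivable.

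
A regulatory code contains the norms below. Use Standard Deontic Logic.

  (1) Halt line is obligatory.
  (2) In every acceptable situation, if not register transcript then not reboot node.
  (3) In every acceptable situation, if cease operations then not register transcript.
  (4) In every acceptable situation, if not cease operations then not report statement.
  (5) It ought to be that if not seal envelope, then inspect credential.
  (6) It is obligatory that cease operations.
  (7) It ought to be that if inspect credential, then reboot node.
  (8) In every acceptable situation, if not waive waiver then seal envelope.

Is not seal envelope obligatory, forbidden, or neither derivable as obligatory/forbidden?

Premise 6 states O(cease_operations) outright.
Applying K to premise 3 (O(cease_operations → ¬register_transcript)) and O(cease_operations) yields O(¬register_transcript).
From O(¬register_transcript) and premise 2, O(¬register_transcript → ¬reboot_node), we obtain O(¬reboot_node).
The contrapositive of premise 7 (O(inspect_credential → reboot_node)) is O(¬reboot_node → ¬inspect_credential), and O(¬reboot_node) is already established, so O(¬inspect_credential).
Premise 5, O(¬seal_envelope → inspect_credential), contraposes to O(¬inspect_credential → seal_envelope); with O(¬inspect_credential) we get O(seal_envelope).
Premises 1, 4, 8 do not contribute to this derivation.
Thus O(seal_envelope), which is F(¬seal_envelope): ¬seal_envelope is forbidden.

Forbidden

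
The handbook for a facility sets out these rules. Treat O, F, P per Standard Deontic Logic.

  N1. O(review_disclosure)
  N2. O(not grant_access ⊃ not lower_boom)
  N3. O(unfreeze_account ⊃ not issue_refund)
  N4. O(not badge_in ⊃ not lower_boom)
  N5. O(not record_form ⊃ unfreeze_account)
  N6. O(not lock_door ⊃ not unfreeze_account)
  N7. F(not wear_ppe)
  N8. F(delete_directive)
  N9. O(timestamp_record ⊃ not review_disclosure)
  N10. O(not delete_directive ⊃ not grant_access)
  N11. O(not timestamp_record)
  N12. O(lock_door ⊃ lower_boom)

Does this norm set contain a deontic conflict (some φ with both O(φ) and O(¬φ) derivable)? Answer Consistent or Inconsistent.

Consistent

Premise 9 is O(timestamp_record ⊃ not review_disclosure), but O(timestamp_record) is not derivable from the premises, so it does not yield O(not review_disclosure).
So O(not review_disclosure) is not derivable, and the apparent clash with O(review_disclosure) does not arise.
A world satisfying every obligation exists (e.g. badge_in=false, delete_directive=false, grant_access=false, issue_refund=false, lock_door=false, lower_boom=false, record_form=true, review_disclosure=true, timestamp_record=false, unfreeze_account=false, wear_ppe=true); no atom is both obligatory and forbidden, so the set is consistent.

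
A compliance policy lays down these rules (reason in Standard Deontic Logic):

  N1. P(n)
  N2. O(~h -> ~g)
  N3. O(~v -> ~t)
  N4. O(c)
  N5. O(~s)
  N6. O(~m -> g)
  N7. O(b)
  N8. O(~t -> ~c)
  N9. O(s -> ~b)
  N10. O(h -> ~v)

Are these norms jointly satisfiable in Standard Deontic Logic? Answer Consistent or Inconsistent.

Premise 9 is O(s -> ~b), but O(s) is not derivable from the premises, so it does not yield O(~b).
So O(~b) is not derivable, and the apparent clash with O(b) does not arise.
A world satisfying every obligation exists (e.g. b=true, c=true, g=false, h=false, m=true, n=false, s=false, t=true, v=true); no atom is both obligatory and forbidden, so the set is consistent.

Consistent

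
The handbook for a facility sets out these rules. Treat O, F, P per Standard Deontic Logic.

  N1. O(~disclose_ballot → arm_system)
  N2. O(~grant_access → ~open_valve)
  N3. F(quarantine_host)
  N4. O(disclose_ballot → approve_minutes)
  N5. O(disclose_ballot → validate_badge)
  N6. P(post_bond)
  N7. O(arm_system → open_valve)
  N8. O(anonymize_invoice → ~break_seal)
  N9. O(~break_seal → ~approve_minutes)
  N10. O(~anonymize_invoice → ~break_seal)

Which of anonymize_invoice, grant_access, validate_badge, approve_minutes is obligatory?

Premises 10 and 8 cover both cases: O(~anonymize_invoice → ~break_seal) and O(anonymize_invoice → ~break_seal). Since ~anonymize_invoice ∨ anonymize_invoice is a tautology, O(~break_seal) follows.
With premise 9, O(~break_seal → ~approve_minutes), the K-axiom yields O(~approve_minutes).
The contrapositive of premise 4 (O(disclose_ballot → approve_minutes)) is O(~approve_minutes → ~disclose_ballot), and O(~approve_minutes) is already established, so O(~disclose_ballot).
Premise 1 is O(~disclose_ballot → arm_system); since O(~disclose_ballot), deontic closure gives O(arm_system).
Applying K to premise 7 (O(arm_system → open_valve)) and O(arm_system) yields O(open_valve).
The contrapositive of premise 2 (O(~grant_access → ~open_valve)) is O(open_valve → grant_access), and O(open_valve) is already established, so O(grant_access).
So O(grant_access) holds — grant_access is obligatory. None of the other listed options is made obligatory by any chain of premises.

grant_access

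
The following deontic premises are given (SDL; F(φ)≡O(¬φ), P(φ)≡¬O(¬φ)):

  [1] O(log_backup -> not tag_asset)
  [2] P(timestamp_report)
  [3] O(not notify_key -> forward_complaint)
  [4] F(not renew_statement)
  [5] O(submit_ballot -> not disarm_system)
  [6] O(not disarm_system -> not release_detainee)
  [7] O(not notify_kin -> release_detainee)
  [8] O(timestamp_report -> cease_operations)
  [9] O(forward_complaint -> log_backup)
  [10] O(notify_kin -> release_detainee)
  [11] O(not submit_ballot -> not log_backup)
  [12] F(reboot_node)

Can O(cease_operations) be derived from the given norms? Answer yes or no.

Premise 8 is O(timestamp_report -> cease_operations), but O(timestamp_report) is not derivable from the premises (the permission P(timestamp_report) asserts only not O(not timestamp_report), not O(timestamp_report)), so it does not yield O(cease_operations).
No other premise forces O(cease_operations). An ideal world satisfying every premise can still have cease_operations false, so O(cease_operations) is not derivable.

No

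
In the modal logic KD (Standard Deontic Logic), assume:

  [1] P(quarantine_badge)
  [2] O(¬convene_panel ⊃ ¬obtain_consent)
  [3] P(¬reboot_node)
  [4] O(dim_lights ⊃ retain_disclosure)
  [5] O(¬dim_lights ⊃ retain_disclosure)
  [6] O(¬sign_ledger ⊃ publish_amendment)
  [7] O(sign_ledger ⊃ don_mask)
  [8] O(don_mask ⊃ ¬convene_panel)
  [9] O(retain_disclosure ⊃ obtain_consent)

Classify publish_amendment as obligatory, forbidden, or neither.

Obligatory

By case analysis on dim_lights: premise 4 gives O(dim_lights ⊃ retain_disclosure) and premise 5 gives O(¬dim_lights ⊃ retain_disclosure), so O(retain_disclosure) either way.
From O(retain_disclosure) and premise 9, O(retain_disclosure ⊃ obtain_consent), we obtain O(obtain_consent).
Premise 2, O(¬convene_panel ⊃ ¬obtain_consent), contraposes to O(obtain_consent ⊃ convene_panel); with O(obtain_consent) we get O(convene_panel).
The contrapositive of premise 8 (O(don_mask ⊃ ¬convene_panel)) is O(convene_panel ⊃ ¬don_mask), and O(convene_panel) is already established, so O(¬don_mask).
Premise 7 is O(sign_ledger ⊃ don_mask); contrapositively O(¬don_mask ⊃ ¬sign_ledger). Since O(¬don_mask) holds, K gives O(¬sign_ledger).
With premise 6, O(¬sign_ledger ⊃ publish_amendment), the K-axiom yields O(publish_amendment).
Premises 1, 3 do not contribute to this derivation.
Hence publish_amendment is obligatory.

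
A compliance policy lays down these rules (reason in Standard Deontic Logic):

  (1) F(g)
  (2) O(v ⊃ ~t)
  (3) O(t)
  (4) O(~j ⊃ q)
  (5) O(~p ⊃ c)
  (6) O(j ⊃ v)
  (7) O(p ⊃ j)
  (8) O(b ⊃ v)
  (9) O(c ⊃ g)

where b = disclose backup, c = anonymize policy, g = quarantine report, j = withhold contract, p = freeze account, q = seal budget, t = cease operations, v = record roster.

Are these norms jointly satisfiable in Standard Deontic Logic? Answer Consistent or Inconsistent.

Inconsistent

Premise 1, F(g), is equivalent to O(~g).
Premise 9 is O(c ⊃ g); contrapositively O(~g ⊃ ~c). Since O(~g) holds, K gives O(~c).
Premise 5, O(~p ⊃ c), contraposes to O(~c ⊃ p); with O(~c) we get O(p).
Premise 7 is O(p ⊃ j); since O(p), deontic closure gives O(j).
Applying K to premise 6 (O(j ⊃ v)) and O(j) yields O(v).
With premise 2, O(v ⊃ ~t), the K-axiom yields O(~t).
However, premise 3 gives O(t).
We now have both O(~t) and O(t) — t is simultaneously obligatory and forbidden, violating the D-axiom.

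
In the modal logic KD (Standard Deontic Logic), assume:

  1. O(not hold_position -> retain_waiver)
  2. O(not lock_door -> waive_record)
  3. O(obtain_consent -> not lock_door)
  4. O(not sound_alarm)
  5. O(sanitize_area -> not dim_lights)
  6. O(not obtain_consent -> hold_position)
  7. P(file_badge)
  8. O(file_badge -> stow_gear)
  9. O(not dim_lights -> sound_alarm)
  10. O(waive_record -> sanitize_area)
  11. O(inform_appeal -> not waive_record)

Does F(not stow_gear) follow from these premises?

No

Premise 8 is O(file_badge -> stow_gear), but O(file_badge) is not derivable from the premises (the permission P(file_badge) asserts only not O(not file_badge), not O(file_badge)), so it does not yield O(stow_gear).
No other premise forces O(stow_gear). An ideal world satisfying every premise can still have not stow_gear true, so F(not stow_gear) is not derivable.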